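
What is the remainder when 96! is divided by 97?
By Wilson's theorem, (96)! ≡ -1 ≡ 96 (mod 97)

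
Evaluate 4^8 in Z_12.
By repeated squaring mod 12: 4^{1}≡4, 4^{2}≡4, 4^{4}≡4, 4^{8}≡4. So 4^{8} ≡ 4 mod 12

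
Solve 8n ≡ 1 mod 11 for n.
Since 11 is prime, by Fermat 8^(-1) ≡ 8^{9} ≡ 7 mod 11. Verify: 8 × 7 = 56 ≡ 1 mod 11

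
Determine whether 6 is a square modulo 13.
By Euler's criterion: 6^{6} ≡ 12 (mod 13). Since this equals -1 (≡ 12), 6 is not a QR.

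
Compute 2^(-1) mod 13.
Since 13 is prime, by Fermat 2^(-1) ≡ 2^{11} ≡ 7 mod 13. Verify: 2 × 7 = 14 ≡ 1 mod 13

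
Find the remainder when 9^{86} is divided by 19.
By Fermat: 9^{18} ≡ 1 (mod 19). 86 = 4×18 + 14. So 9^{86} ≡ 9^{14} ≡ 16 (mod 19)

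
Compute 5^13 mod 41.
By repeated squaring (mod 41): 5^{1}≡5, 5^{2}≡25, 5^{4}≡10, 5^{8}≡18. Then 5^{13} = 5^{8+4+1} ≡ 18 × 10 × 5 ≡ 39 (mod 41)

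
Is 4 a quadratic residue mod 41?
By Euler's criterion: 4^{20} ≡ 1 (mod 41). Since this equals 1, 4 is a QR.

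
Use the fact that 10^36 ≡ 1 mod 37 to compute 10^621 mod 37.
By Fermat: 10^{36} ≡ 1 mod 37. 621 ≡ 9 mod 36. So 10^{621} ≡ 10^{9} ≡ 1 mod 37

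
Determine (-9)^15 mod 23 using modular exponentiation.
By repeated squaring (mod 23): (-9)^{1}≡14, (-9)^{2}≡12, (-9)^{4}≡6, (-9)^{8}≡13. Then (-9)^{15} = (-9)^{8+4+2+1} ≡ 13 × 6 × 12 × 14 ≡ 17 (mod 23)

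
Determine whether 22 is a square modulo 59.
By Euler's criterion: 22^{29} ≡ 1 (mod 59). Since this equals 1, 22 is a QR.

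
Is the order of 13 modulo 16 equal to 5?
Powers of 13 mod 16: 13^1≡13, 13^2≡9, 13^3≡5, 13^4≡1. Already 13^4≡1, so the order is 4 < 5. No, the actual order is 4.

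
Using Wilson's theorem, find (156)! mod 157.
By Wilson's theorem, (156)! ≡ -1 ≡ 156 (mod 157)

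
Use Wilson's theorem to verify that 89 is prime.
(88)! mod 89 = 88. Since this equals -1 (mod 89), Wilson confirms 89 is prime.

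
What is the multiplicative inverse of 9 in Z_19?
Since 19 is prime, by Fermat 9^(-1) ≡ 9^{17} ≡ 17 mod 19. Verify: 9 × 17 = 153 ≡ 1 mod 19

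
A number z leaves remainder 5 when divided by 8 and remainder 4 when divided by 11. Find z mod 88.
M = 8 × 11 = 88. M₁ = 11, y₁ ≡ 3 mod 8. M₂ = 8, y₂ ≡ 7 mod 11. z = 5×11×3 + 4×8×7 ≡ 37 mod 88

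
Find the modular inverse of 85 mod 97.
Since 97 is prime, by Fermat 85^(-1) ≡ 85^{95} ≡ 8 mod 97. Verify: 85 × 8 = 680 ≡ 1 mod 97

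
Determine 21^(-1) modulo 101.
Since 101 is prime, by Fermat 21^(-1) ≡ 21^{99} ≡ 77 mod 101. Verify: 21 × 77 = 1617 ≡ 1 mod 101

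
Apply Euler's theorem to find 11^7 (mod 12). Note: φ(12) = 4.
By Euler: 11^{4} ≡ 1 (mod 12) since gcd(11, 12) = 1. 7 = 1×4 + 3. So 11^{7} ≡ 11^{3} ≡ 11 (mod 12)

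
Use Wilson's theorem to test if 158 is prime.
(157)! mod 158 = 0. Since 0 ≢ -1 mod 158, 158 is not prime.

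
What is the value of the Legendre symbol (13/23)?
(13/23) = 13^{11} mod 23 = 1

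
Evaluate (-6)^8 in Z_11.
By repeated squaring (mod 11): (-6)^{1}≡5, (-6)^{2}≡3, (-6)^{4}≡9, (-6)^{8}≡4. So (-6)^{8} ≡ 4 (mod 11)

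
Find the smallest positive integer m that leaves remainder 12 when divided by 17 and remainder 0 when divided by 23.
M = 17 × 23 = 391. M₁ = 23, y₁ ≡ 3 (mod 17). M₂ = 17, y₂ ≡ 19 (mod 23). m = 12×23×3 + 0×17×19 ≡ 46 (mod 391)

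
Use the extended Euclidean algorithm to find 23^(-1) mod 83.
Extended GCD: 23(-18) + 83(5) = 1. So 23^(-1) ≡ -18 ≡ 65 mod 83. Verify: 23 × 65 = 1495 ≡ 1 mod 83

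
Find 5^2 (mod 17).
5^{2} = 25 ≡ 8 (mod 17)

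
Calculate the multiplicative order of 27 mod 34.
Powers of 27 mod 34: 27^1≡27, 27^2≡15, 27^3≡31, 27^4≡21, 27^5≡23, 27^6≡9, 27^7≡5, 27^8≡33, 27^9≡7, 27^10≡19, 27^11≡3, 27^12≡13, 27^13≡11, 27^14≡25, 27^15≡29, 27^16≡1. ord_34(27) = 16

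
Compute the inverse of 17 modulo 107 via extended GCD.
Extended GCD: 17(-44) + 107(7) = 1. So 17^(-1) ≡ -44 ≡ 63 (mod 107). Verify: 17 × 63 = 1071 ≡ 1 (mod 107)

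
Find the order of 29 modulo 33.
Powers of 29 mod 33: 29^1≡29, 29^2≡16, 29^3≡2, 29^4≡25, 29^5≡32, 29^6≡4, 29^7≡17, 29^8≡31, 29^9≡8, 29^10≡1. ord_33(29) = 10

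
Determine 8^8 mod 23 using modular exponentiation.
By repeated squaring mod 23: 8^{1}≡8, 8^{2}≡18, 8^{4}≡2, 8^{8}≡4. So 8^{8} ≡ 4 mod 23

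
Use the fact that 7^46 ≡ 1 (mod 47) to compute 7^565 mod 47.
By Fermat: 7^{46} ≡ 1 (mod 47). 565 ≡ 13 (mod 46). So 7^{565} ≡ 7^{13} ≡ 25 (mod 47)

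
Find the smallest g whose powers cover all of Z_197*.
g = 2. Powers: [2, 4, 8, 16, 32, 64, ...] generates all 196 non-zero residues.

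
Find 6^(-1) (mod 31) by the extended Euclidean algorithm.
Extended GCD: 6(-5) + 31(1) = 1. So 6^(-1) ≡ -5 ≡ 26 (mod 31). Verify: 6 × 26 = 156 ≡ 1 (mod 31)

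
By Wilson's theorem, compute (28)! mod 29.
By Wilson's theorem, (28)! ≡ -1 ≡ 28 mod 29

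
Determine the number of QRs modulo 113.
The squaring map on Z_113* is 2-to-1, so there are (112)/2 = 56 QRs.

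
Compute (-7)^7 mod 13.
By repeated squaring (mod 13): (-7)^{1}≡6, (-7)^{2}≡10, (-7)^{4}≡9. Then (-7)^{7} = (-7)^{4+2+1} ≡ 9 × 10 × 6 ≡ 7 (mod 13)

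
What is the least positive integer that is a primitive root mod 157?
g = 5. Powers: [5, 25, 125, 154, 142, 82, 96, ...] generates all 156 non-zero residues.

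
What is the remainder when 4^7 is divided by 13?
By repeated squaring mod 13: 4^{1}≡4, 4^{2}≡3, 4^{4}≡9. Then 4^{7} = 4^{4+2+1} ≡ 9 × 3 × 4 ≡ 4 mod 13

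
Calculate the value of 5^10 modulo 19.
By repeated squaring mod 19: 5^{1}≡5, 5^{2}≡6, 5^{4}≡17, 5^{8}≡4. Then 5^{10} = 5^{8+2} ≡ 4 × 6 ≡ 5 mod 19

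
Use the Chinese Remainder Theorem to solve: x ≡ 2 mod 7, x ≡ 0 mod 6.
M = 7 × 6 = 42. M₁ = 6, y₁ ≡ 6 mod 7. M₂ = 7, y₂ ≡ 1 mod 6. x = 2×6×6 + 0×7×1 ≡ 30 mod 42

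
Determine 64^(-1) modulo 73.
Since 73 is prime, by Fermat 64^(-1) ≡ 64^{71} ≡ 8 mod 73. Verify: 64 × 8 = 512 ≡ 1 mod 73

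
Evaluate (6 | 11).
(6/11) = 6^{5} mod 11 = -1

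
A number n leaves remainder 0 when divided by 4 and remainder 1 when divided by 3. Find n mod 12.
M = 4 × 3 = 12. M₁ = 3, y₁ ≡ 3 mod 4. M₂ = 4, y₂ ≡ 1 mod 3. n = 0×3×3 + 1×4×1 ≡ 4 mod 12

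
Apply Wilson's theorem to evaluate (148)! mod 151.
(150)! = (148)! × (149) × (150) ≡ -1 mod 151. So (148)! ≡ -1 × [(150)(149)]^(-1) ≡ 75 mod 151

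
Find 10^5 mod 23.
By repeated squaring mod 23: 10^{1}≡10, 10^{2}≡8, 10^{4}≡18. Then 10^{5} = 10^{4+1} ≡ 18 × 10 ≡ 19 mod 23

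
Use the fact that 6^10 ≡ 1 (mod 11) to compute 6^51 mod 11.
By Fermat: 6^{10} ≡ 1 (mod 11). 51 = 5×10 + 1. So 6^{51} ≡ 6^{1} ≡ 6 (mod 11)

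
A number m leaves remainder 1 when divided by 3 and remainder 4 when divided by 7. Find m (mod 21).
M = 3 × 7 = 21. M₁ = 7, y₁ ≡ 1 (mod 3). M₂ = 3, y₂ ≡ 5 (mod 7). m = 1×7×1 + 4×3×5 ≡ 4 (mod 21)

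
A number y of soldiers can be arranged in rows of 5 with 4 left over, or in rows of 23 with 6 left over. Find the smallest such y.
M = 5 × 23 = 115. M₁ = 23, y₁ ≡ 2 mod 5. M₂ = 5, y₂ ≡ 14 mod 23. y = 4×23×2 + 6×5×14 ≡ 29 mod 115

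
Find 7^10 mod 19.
By repeated squaring mod 19: 7^{1}≡7, 7^{2}≡11, 7^{4}≡7, 7^{8}≡11. Then 7^{10} = 7^{8+2} ≡ 11 × 11 ≡ 7 mod 19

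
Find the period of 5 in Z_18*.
Powers of 5 mod 18: 5^1≡5, 5^2≡7, 5^3≡17, 5^4≡13, 5^5≡11, 5^6≡1. ord_18(5) = 6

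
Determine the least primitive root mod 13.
g = 2. Powers: [2, 4, 8, 3, 6, 12, ...] generates all 12 non-zero residues.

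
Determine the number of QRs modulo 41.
The squaring map on Z_41* is 2-to-1, so there are (40)/2 = 20 QRs.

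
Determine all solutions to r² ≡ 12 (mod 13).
The square roots of 12 mod 13 are 8 and 5. Verify: 8² = 64 ≡ 12 (mod 13)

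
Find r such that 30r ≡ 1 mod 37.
Since 37 is prime, by Fermat 30^(-1) ≡ 30^{35} ≡ 21 mod 37. Verify: 30 × 21 = 630 ≡ 1 mod 37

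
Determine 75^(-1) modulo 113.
Since 113 is prime, by Fermat 75^(-1) ≡ 75^{111} ≡ 110 (mod 113). Verify: 75 × 110 = 8250 ≡ 1 (mod 113)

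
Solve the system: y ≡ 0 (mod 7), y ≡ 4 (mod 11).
M = 7 × 11 = 77. M₁ = 11, y₁ ≡ 2 (mod 7). M₂ = 7, y₂ ≡ 8 (mod 11). y = 0×11×2 + 4×7×8 ≡ 70 (mod 77)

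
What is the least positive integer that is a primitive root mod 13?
g = 2. For each prime q|12: 2^{6}≡12, 2^{4}≡3, none ≡ 1, so ord_13(2) = 12 and 2 is a primitive root.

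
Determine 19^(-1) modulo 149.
Since 149 is prime, by Fermat 19^(-1) ≡ 19^{147} ≡ 102 (mod 149). Verify: 19 × 102 = 1938 ≡ 1 (mod 149)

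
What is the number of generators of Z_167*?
A prime p has φ(p-1) primitive roots; here φ(166) = 82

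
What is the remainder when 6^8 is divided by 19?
By repeated squaring (mod 19): 6^{1}≡6, 6^{2}≡17, 6^{4}≡4, 6^{8}≡16. So 6^{8} ≡ 16 (mod 19)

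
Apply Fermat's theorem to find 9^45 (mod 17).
By Fermat: 9^{16} ≡ 1 (mod 17). 45 = 2×16 + 13. So 9^{45} ≡ 9^{13} ≡ 8 (mod 17)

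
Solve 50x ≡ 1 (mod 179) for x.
Since 179 is prime, by Fermat 50^(-1) ≡ 50^{177} ≡ 111 (mod 179). Verify: 50 × 111 = 5550 ≡ 1 (mod 179)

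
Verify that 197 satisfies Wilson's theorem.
(196)! mod 197 = 196. Since this equals -1 (mod 197), Wilson confirms 197 is prime.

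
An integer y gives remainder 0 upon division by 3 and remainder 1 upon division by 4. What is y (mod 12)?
M = 3 × 4 = 12. M₁ = 4, y₁ ≡ 1 (mod 3). M₂ = 3, y₂ ≡ 3 (mod 4). y = 0×4×1 + 1×3×3 ≡ 9 (mod 12)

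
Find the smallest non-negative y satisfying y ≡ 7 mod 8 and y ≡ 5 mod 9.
M = 8 × 9 = 72. M₁ = 9, y₁ ≡ 1 mod 8. M₂ = 8, y₂ ≡ 8 mod 9. y = 7×9×1 + 5×8×8 ≡ 23 mod 72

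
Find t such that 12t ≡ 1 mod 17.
Since 17 is prime, by Fermat 12^(-1) ≡ 12^{15} ≡ 10 mod 17. Verify: 12 × 10 = 120 ≡ 1 mod 17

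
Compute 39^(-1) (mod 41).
Since 41 is prime, by Fermat 39^(-1) ≡ 39^{39} ≡ 20 (mod 41). Verify: 39 × 20 = 780 ≡ 1 (mod 41)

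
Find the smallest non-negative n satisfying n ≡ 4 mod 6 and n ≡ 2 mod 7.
M = 6 × 7 = 42. M₁ = 7, y₁ ≡ 1 mod 6. M₂ = 6, y₂ ≡ 6 mod 7. n = 4×7×1 + 2×6×6 ≡ 16 mod 42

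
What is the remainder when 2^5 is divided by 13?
By repeated squaring (mod 13): 2^{1}≡2, 2^{2}≡4, 2^{4}≡3. Then 2^{5} = 2^{4+1} ≡ 3 × 2 ≡ 6 (mod 13)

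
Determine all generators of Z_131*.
There are φ(130) = 48 primitive roots mod 131: {2, 6, 8, 10, 14, 17, 22, 23, 26, 29, 30, 31, 37, 40, 50, 54, 56, 57, 66, 67, 72, 76, 82, 83, 85, 87, 88, 90, 93, 95, 96, 97, 98, 103, 104, 106, 110, 111, 115, 116, 118, 119, 120, 122, 124, 126, 127, 128}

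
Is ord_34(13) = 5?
Powers of 13 mod 34: 13^1≡13, 13^2≡33, 13^3≡21, 13^4≡1. Already 13^4≡1, so the order is 4 < 5. No, the actual order is 4.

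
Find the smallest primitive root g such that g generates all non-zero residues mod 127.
g = 3. For each prime q|126: 3^{63}≡126, 3^{42}≡107, 3^{18}≡4, none ≡ 1, so ord_127(3) = 126 and 3 is a primitive root.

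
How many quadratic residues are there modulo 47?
The squaring map on Z_47* is 2-to-1, so there are (46)/2 = 23 QRs.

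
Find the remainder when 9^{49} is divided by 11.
By Fermat: 9^{10} ≡ 1 mod 11. 49 = 4×10 + 9. So 9^{49} ≡ 9^{9} ≡ 5 mod 11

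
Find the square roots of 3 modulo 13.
The square roots of 3 mod 13 are 9 and 4. Verify: 9² = 81 ≡ 3 mod 13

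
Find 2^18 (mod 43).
By repeated squaring (mod 43): 2^{1}≡2, 2^{2}≡4, 2^{4}≡16, 2^{8}≡41, 2^{16}≡4. Then 2^{18} = 2^{16+2} ≡ 4 × 4 ≡ 16 (mod 43)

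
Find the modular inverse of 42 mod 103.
Since 103 is prime, by Fermat 42^(-1) ≡ 42^{101} ≡ 27 (mod 103). Verify: 42 × 27 = 1134 ≡ 1 (mod 103)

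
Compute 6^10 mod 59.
By repeated squaring mod 59: 6^{1}≡6, 6^{2}≡36, 6^{4}≡57, 6^{8}≡4. Then 6^{10} = 6^{8+2} ≡ 4 × 36 ≡ 26 mod 59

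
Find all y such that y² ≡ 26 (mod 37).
The square roots of 26 mod 37 are 10 and 27. Verify: 10² = 100 ≡ 26 (mod 37)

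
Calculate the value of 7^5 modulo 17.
By repeated squaring mod 17: 7^{1}≡7, 7^{2}≡15, 7^{4}≡4. Then 7^{5} = 7^{4+1} ≡ 4 × 7 ≡ 11 mod 17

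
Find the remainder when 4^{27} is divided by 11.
By Fermat: 4^{10} ≡ 1 (mod 11). 27 = 2×10 + 7. So 4^{27} ≡ 4^{7} ≡ 5 (mod 11)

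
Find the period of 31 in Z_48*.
Powers of 31 mod 48: 31^1≡31, 31^2≡1. So the order of 31 is 2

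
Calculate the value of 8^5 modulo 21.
By repeated squaring (mod 21): 8^{1}≡8, 8^{2}≡1, 8^{4}≡1. Then 8^{5} = 8^{4+1} ≡ 1 × 8 ≡ 8 (mod 21)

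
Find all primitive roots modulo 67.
There are φ(66) = 20 primitive roots mod 67: {2, 7, 11, 12, 13, 18, 20, 28, 31, 32, 34, 41, 44, 46, 48, 50, 51, 57, 61, 63}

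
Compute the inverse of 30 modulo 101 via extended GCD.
Extended GCD: 30(-37) + 101(11) = 1. So 30^(-1) ≡ -37 ≡ 64 mod 101. Verify: 30 × 64 = 1920 ≡ 1 mod 101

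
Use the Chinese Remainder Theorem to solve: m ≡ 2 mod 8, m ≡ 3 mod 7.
M = 8 × 7 = 56. M₁ = 7, y₁ ≡ 7 mod 8. M₂ = 8, y₂ ≡ 1 mod 7. m = 2×7×7 + 3×8×1 ≡ 10 mod 56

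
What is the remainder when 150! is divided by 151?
By Wilson's theorem, (150)! ≡ -1 ≡ 150 (mod 151)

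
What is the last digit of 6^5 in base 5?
Using Fermat: 6^{4} ≡ 1 mod 5. 5 ≡ 1 mod 4. So 6^{5} ≡ 6^{1} ≡ 1 mod 5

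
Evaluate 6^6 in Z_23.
By repeated squaring (mod 23): 6^{1}≡6, 6^{2}≡13, 6^{4}≡8. Then 6^{6} = 6^{4+2} ≡ 8 × 13 ≡ 12 (mod 23)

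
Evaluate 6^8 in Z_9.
By repeated squaring (mod 9): 6^{1}≡6, 6^{2}≡0, 6^{4}≡0, 6^{8}≡0. So 6^{8} ≡ 0 (mod 9)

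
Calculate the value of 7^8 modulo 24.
By repeated squaring (mod 24): 7^{1}≡7, 7^{2}≡1, 7^{4}≡1, 7^{8}≡1. So 7^{8} ≡ 1 (mod 24)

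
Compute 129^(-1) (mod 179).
Since 179 is prime, by Fermat 129^(-1) ≡ 129^{177} ≡ 68 (mod 179). Verify: 129 × 68 = 8772 ≡ 1 (mod 179)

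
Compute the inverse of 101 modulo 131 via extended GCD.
Extended GCD: 101(48) + 131(-37) = 1. So 101^(-1) ≡ 48 (mod 131). Verify: 101 × 48 = 4848 ≡ 1 (mod 131)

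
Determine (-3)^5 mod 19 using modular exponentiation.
By repeated squaring mod 19: (-3)^{1}≡16, (-3)^{2}≡9, (-3)^{4}≡5. Then (-3)^{5} = (-3)^{4+1} ≡ 5 × 16 ≡ 4 mod 19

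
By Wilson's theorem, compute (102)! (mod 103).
By Wilson's theorem, (102)! ≡ -1 ≡ 102 (mod 103)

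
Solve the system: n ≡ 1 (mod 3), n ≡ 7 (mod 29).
M = 3 × 29 = 87. M₁ = 29, y₁ ≡ 2 (mod 3). M₂ = 3, y₂ ≡ 10 (mod 29). n = 1×29×2 + 7×3×10 ≡ 7 (mod 87)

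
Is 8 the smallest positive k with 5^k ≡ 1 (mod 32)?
Powers of 5 mod 32: 5^1≡5, 5^2≡25, 5^3≡29, 5^4≡17, 5^5≡21, 5^6≡9, 5^7≡13, 5^8≡1. First k with 5^k≡1 is k=8. Yes, ord_32(5) = 8.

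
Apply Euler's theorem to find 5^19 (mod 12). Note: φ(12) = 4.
By Euler: 5^{4} ≡ 1 (mod 12) since gcd(5, 12) = 1. 19 = 4×4 + 3. So 5^{19} ≡ 5^{3} ≡ 5 (mod 12)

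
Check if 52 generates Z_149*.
ord_149(52) divides 148. For each prime q|148: 52^{74}≡148, 52^{4}≡37, none ≡ 1. So 52 has order 148 and is a primitive root mod 149.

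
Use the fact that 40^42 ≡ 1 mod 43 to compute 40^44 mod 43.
By Fermat: 40^{42} ≡ 1 mod 43. So 40^{44} = 40^{42} · 40^{2} ≡ 40^{2} ≡ 9 mod 43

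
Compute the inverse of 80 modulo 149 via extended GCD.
Extended GCD: 80(-54) + 149(29) = 1. So 80^(-1) ≡ -54 ≡ 95 mod 149. Verify: 80 × 95 = 7600 ≡ 1 mod 149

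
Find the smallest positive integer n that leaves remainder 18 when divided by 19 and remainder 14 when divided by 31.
M = 19 × 31 = 589. M₁ = 31, y₁ ≡ 8 (mod 19). M₂ = 19, y₂ ≡ 18 (mod 31). n = 18×31×8 + 14×19×18 ≡ 417 (mod 589)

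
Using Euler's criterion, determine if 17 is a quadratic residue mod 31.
By Euler's criterion: 17^{15} ≡ 30 (mod 31). Since this equals -1 (≡ 30), 17 is not a QR.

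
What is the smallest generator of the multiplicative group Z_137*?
g = 3. Powers: [3, 9, 27, 81, 106, 44, ...] generates all 136 non-zero residues.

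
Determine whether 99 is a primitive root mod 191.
ord_191(99) divides 190. For each prime q|190: 99^{95}≡190, 99^{38}≡184, 99^{10}≡36, none ≡ 1. So 99 has order 190 and is a primitive root mod 191.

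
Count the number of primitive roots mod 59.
There are φ(59-1) = φ(58) = 28 primitive roots modulo 59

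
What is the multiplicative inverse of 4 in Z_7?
Since 7 is prime, by Fermat 4^(-1) ≡ 4^{5} ≡ 2 (mod 7). Verify: 4 × 2 = 8 ≡ 1 (mod 7)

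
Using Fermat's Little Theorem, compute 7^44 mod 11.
By Fermat: 7^{10} ≡ 1 (mod 11). 44 = 4×10 + 4. So 7^{44} ≡ 7^{4} ≡ 3 (mod 11)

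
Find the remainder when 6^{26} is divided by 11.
By Fermat: 6^{10} ≡ 1 (mod 11). 26 = 2×10 + 6. So 6^{26} ≡ 6^{6} ≡ 5 (mod 11)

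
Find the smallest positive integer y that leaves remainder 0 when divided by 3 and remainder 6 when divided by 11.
M = 3 × 11 = 33. M₁ = 11, y₁ ≡ 2 (mod 3). M₂ = 3, y₂ ≡ 4 (mod 11). y = 0×11×2 + 6×3×4 ≡ 6 (mod 33)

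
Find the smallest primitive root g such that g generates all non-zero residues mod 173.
g = 2. Powers: [2, 4, 8, 16, 32, 64, 128, 83, 166, 159, ...] generates all 172 non-zero residues.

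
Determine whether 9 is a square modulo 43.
By Euler's criterion: 9^{21} ≡ 1 (mod 43). Since this equals 1, 9 is a QR.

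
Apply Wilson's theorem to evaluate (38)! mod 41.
(40)! = (38)! × (39) × (40) ≡ -1 (mod 41). So (38)! ≡ -1 × [(40)(39)]^(-1) ≡ 20 (mod 41)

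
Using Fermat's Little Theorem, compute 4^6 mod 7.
By Fermat's Little Theorem, 4^{6} ≡ 1 (mod 7) since 7 is prime and gcd(4, 7) = 1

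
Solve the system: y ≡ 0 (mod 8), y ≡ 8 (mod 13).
M = 8 × 13 = 104. M₁ = 13, y₁ ≡ 5 (mod 8). M₂ = 8, y₂ ≡ 5 (mod 13). y = 0×13×5 + 8×8×5 ≡ 8 (mod 104)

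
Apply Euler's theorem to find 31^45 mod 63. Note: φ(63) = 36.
By Euler: 31^{36} ≡ 1 mod 63 since gcd(31, 63) = 1. 45 = 1×36 + 9. So 31^{45} ≡ 31^{9} ≡ 55 mod 63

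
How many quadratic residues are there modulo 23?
The squaring map on Z_23* is 2-to-1, so there are (22)/2 = 11 QRs.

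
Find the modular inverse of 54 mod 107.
Since 107 is prime, by Fermat 54^(-1) ≡ 54^{105} ≡ 2 (mod 107). Verify: 54 × 2 = 108 ≡ 1 (mod 107)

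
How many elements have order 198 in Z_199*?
A prime p has φ(p-1) primitive roots; here φ(198) = 60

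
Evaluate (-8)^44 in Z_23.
Using Fermat: (-8)^{22} ≡ 1 (mod 23). 44 ≡ 0 (mod 22). So (-8)^{44} ≡ (-8)^{0} ≡ 1 (mod 23)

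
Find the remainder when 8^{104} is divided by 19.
By Fermat: 8^{18} ≡ 1 (mod 19). 104 = 5×18 + 14. So 8^{104} ≡ 8^{14} ≡ 7 (mod 19)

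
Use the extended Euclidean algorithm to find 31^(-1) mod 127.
Extended GCD: 31(41) + 127(-10) = 1. So 31^(-1) ≡ 41 (mod 127). Verify: 31 × 41 = 1271 ≡ 1 (mod 127)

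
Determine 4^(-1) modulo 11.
Since 11 is prime, by Fermat 4^(-1) ≡ 4^{9} ≡ 3 (mod 11). Verify: 4 × 3 = 12 ≡ 1 (mod 11)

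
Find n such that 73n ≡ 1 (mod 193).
Since 193 is prime, by Fermat 73^(-1) ≡ 73^{191} ≡ 156 (mod 193). Verify: 73 × 156 = 11388 ≡ 1 (mod 193)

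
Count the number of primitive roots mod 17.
Number of primitive roots mod 17 = φ(p-1) = φ(16) = 8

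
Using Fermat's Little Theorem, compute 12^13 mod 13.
By Fermat: 12^{12} ≡ 1 (mod 13). So 12^{13} = 12^{12} · 12^{1} ≡ 12^{1} ≡ 12 (mod 13)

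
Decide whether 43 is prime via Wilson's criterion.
(42)! mod 43 = 42. Since 42 ≡ -1 mod 43, 43 is prime.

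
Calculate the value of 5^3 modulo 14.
5^{3} = 125 ≡ 13 mod 14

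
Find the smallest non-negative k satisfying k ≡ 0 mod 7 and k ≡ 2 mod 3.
M = 7 × 3 = 21. M₁ = 3, y₁ ≡ 5 mod 7. M₂ = 7, y₂ ≡ 1 mod 3. k = 0×3×5 + 2×7×1 ≡ 14 mod 21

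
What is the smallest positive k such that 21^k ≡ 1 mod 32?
Powers of 21 mod 32: 21^1≡21, 21^2≡25, 21^3≡13, 21^4≡17, 21^5≡5, 21^6≡9, 21^7≡29, 21^8≡1. ord_32(21) = 8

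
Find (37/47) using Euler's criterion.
(37/47) = 37^{23} mod 47 = 1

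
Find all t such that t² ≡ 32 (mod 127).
The square roots of 32 mod 127 are 64 and 63. Verify: 64² = 4096 ≡ 32 (mod 127)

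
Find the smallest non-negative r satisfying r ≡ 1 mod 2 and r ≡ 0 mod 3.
M = 2 × 3 = 6. M₁ = 3, y₁ ≡ 1 mod 2. M₂ = 2, y₂ ≡ 2 mod 3. r = 1×3×1 + 0×2×2 ≡ 3 mod 6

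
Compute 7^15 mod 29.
By repeated squaring mod 29: 7^{1}≡7, 7^{2}≡20, 7^{4}≡23, 7^{8}≡7. Then 7^{15} = 7^{8+4+2+1} ≡ 7 × 23 × 20 × 7 ≡ 7 mod 29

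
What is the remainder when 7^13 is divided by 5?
Using Fermat: 7^{4} ≡ 1 mod 5. 13 ≡ 1 mod 4. So 7^{13} ≡ 7^{1} ≡ 2 mod 5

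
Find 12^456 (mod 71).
Using Fermat: 12^{70} ≡ 1 (mod 71). 456 ≡ 36 (mod 70). So 12^{456} ≡ 12^{36} ≡ 12 (mod 71)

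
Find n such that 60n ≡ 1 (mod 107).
Since 107 is prime, by Fermat 60^(-1) ≡ 60^{105} ≡ 66 (mod 107). Verify: 60 × 66 = 3960 ≡ 1 (mod 107)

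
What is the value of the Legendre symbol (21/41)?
(21/41) = 21^{20} mod 41 = 1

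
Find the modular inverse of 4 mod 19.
Since 19 is prime, by Fermat 4^(-1) ≡ 4^{17} ≡ 5 mod 19. Verify: 4 × 5 = 20 ≡ 1 mod 19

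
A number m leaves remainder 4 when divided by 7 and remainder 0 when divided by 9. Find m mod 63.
M = 7 × 9 = 63. M₁ = 9, y₁ ≡ 4 mod 7. M₂ = 7, y₂ ≡ 4 mod 9. m = 4×9×4 + 0×7×4 ≡ 18 mod 63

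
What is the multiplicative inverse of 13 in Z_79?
Since 79 is prime, by Fermat 13^(-1) ≡ 13^{77} ≡ 73 mod 79. Verify: 13 × 73 = 949 ≡ 1 mod 79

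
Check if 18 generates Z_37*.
ord_37(18) divides 36. For each prime q|36: 18^{18}≡36, 18^{12}≡10, none ≡ 1. So 18 has order 36 and is a primitive root mod 37.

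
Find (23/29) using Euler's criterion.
(23/29) = 23^{14} mod 29 = 1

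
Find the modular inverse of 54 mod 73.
Since 73 is prime, by Fermat 54^(-1) ≡ 54^{71} ≡ 23 mod 73. Verify: 54 × 23 = 1242 ≡ 1 mod 73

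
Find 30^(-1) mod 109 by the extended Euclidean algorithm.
Extended GCD: 30(40) + 109(-11) = 1. So 30^(-1) ≡ 40 mod 109. Verify: 30 × 40 = 1200 ≡ 1 mod 109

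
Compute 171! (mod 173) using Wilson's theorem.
(172)! = (171)! × (172) ≡ -1 (mod 173). So (171)! ≡ -1 × (172)^(-1) ≡ (-1)×(-1) = 1 (mod 173)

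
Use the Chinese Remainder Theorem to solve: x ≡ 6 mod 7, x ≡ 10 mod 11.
M = 7 × 11 = 77. M₁ = 11, y₁ ≡ 2 mod 7. M₂ = 7, y₂ ≡ 8 mod 11. x = 6×11×2 + 10×7×8 ≡ 76 mod 77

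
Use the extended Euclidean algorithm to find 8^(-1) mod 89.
Extended GCD: 8(-11) + 89(1) = 1. So 8^(-1) ≡ -11 ≡ 78 (mod 89). Verify: 8 × 78 = 624 ≡ 1 (mod 89)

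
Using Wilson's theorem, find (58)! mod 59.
By Wilson's theorem, (58)! ≡ -1 ≡ 58 (mod 59)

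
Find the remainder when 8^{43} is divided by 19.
By Fermat: 8^{18} ≡ 1 mod 19. 43 = 2×18 + 7. So 8^{43} ≡ 8^{7} ≡ 8 mod 19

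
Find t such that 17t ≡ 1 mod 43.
Since 43 is prime, by Fermat 17^(-1) ≡ 17^{41} ≡ 38 mod 43. Verify: 17 × 38 = 646 ≡ 1 mod 43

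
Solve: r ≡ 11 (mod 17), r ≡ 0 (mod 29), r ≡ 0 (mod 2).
M = 17 × 29 × 2 = 986. M₁ = 58, y₁ ≡ 5 (mod 17). M₂ = 34, y₂ ≡ 6 (mod 29). M₃ = 493, y₃ ≡ 1 (mod 2). r = 11×58×5 + 0×34×6 + 0×493×1 ≡ 232 (mod 986)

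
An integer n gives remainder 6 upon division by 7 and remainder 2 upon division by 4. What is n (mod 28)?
M = 7 × 4 = 28. M₁ = 4, y₁ ≡ 2 (mod 7). M₂ = 7, y₂ ≡ 3 (mod 4). n = 6×4×2 + 2×7×3 ≡ 6 (mod 28)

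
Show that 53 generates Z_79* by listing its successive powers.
53^1, 53^2, ..., 53^{78} mod 79: [53, 44, 41, 40, 66, 22, 60, 20, 33, 11, 30, 10, 56, 45, 15, 5, 28, 62, 47, 42, 14, 31, 63, 21, 7, 55, 71, 50, 43, 67, 75, 25, 61, 73, 77, 52, 70, 76, 78, 26, 35, 38, 39, 13, 57, 19, 59, 46, 68, 49, 69, 23, 34, 64, 74, 51, 17, 32, 37, 65, 48, 16, 58, 72, 24, 8, 29, 36, 12, 4, 54, 18, 6, 2, 27, 9, 3, 1]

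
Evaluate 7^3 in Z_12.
7^{3} = 343 ≡ 7 mod 12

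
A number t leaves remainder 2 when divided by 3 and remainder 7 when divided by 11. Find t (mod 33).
M = 3 × 11 = 33. M₁ = 11, y₁ ≡ 2 (mod 3). M₂ = 3, y₂ ≡ 4 (mod 11). t = 2×11×2 + 7×3×4 ≡ 29 (mod 33)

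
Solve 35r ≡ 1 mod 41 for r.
Since 41 is prime, by Fermat 35^(-1) ≡ 35^{39} ≡ 34 mod 41. Verify: 35 × 34 = 1190 ≡ 1 mod 41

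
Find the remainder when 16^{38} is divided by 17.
By Fermat: 16^{16} ≡ 1 (mod 17). 38 = 2×16 + 6. So 16^{38} ≡ 16^{6} ≡ 1 (mod 17)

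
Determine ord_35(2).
Powers of 2 mod 35: 2^1≡2, 2^2≡4, 2^3≡8, 2^4≡16, 2^5≡32, 2^6≡29, 2^7≡23, 2^8≡11, 2^9≡22, 2^10≡9, 2^11≡18, 2^12≡1. So the order of 2 is 12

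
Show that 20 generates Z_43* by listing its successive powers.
20^1, 20^2, ..., 20^{42} mod 43: [20, 13, 2, 40, 26, 4, 37, 9, 8, 31, 18, 16, 19, 36, 32, 38, 29, 21, 33, 15, 42, 23, 30, 41, 3, 17, 39, 6, 34, 35, 12, 25, 27, 24, 7, 11, 5, 14, 22, 10, 28, 1]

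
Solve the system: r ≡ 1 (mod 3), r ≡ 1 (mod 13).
M = 3 × 13 = 39. M₁ = 13, y₁ ≡ 1 (mod 3). M₂ = 3, y₂ ≡ 9 (mod 13). r = 1×13×1 + 1×3×9 ≡ 1 (mod 39)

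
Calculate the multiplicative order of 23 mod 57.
Powers of 23 mod 57: 23^1≡23, 23^2≡16, 23^3≡26, 23^4≡28, 23^5≡17, 23^6≡49, 23^7≡44, 23^8≡43, 23^9≡20, 23^10≡4, 23^11≡35, 23^12≡7, 23^13≡47, 23^14≡55, 23^15≡11, 23^16≡25, 23^17≡5, 23^18≡1. So the order of 23 is 18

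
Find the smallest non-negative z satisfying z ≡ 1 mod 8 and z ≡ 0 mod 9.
M = 8 × 9 = 72. M₁ = 9, y₁ ≡ 1 mod 8. M₂ = 8, y₂ ≡ 8 mod 9. z = 1×9×1 + 0×8×8 ≡ 9 mod 72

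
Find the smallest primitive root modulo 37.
g = 2. For each prime q|36: 2^{18}≡36, 2^{12}≡26, none ≡ 1, so ord_37(2) = 36 and 2 is a primitive root.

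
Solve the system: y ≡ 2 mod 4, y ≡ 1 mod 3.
M = 4 × 3 = 12. M₁ = 3, y₁ ≡ 3 mod 4. M₂ = 4, y₂ ≡ 1 mod 3. y = 2×3×3 + 1×4×1 ≡ 10 mod 12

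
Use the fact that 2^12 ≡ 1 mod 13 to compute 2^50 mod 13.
By Fermat: 2^{12} ≡ 1 mod 13. 50 = 4×12 + 2. So 2^{50} ≡ 2^{2} ≡ 4 mod 13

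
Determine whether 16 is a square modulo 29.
By Euler's criterion: 16^{14} ≡ 1 mod 29. Since this equals 1, 16 is a QR.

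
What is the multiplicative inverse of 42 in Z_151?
Since 151 is prime, by Fermat 42^(-1) ≡ 42^{149} ≡ 18 mod 151. Verify: 42 × 18 = 756 ≡ 1 mod 151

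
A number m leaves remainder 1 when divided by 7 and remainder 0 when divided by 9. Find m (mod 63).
M = 7 × 9 = 63. M₁ = 9, y₁ ≡ 4 (mod 7). M₂ = 7, y₂ ≡ 4 (mod 9). m = 1×9×4 + 0×7×4 ≡ 36 (mod 63)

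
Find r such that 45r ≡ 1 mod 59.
Since 59 is prime, by Fermat 45^(-1) ≡ 45^{57} ≡ 21 mod 59. Verify: 45 × 21 = 945 ≡ 1 mod 59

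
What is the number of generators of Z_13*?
A prime p has φ(p-1) primitive roots; here φ(12) = 4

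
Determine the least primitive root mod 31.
g = 3. For each prime q|30: 3^{15}≡30, 3^{10}≡25, 3^{6}≡16, none ≡ 1, so ord_31(3) = 30 and 3 is a primitive root.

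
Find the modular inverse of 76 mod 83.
Since 83 is prime, by Fermat 76^(-1) ≡ 76^{81} ≡ 71 mod 83. Verify: 76 × 71 = 5396 ≡ 1 mod 83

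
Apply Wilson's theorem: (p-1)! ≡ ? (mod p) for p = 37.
By Wilson's theorem, (36)! ≡ -1 ≡ 36 (mod 37)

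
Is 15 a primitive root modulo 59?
15^{29} ≡ 1 (mod 59) and 29 < 58, so ord_59(15) = 29 ≠ 58 and 15 is not a primitive root.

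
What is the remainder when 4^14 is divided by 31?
By repeated squaring mod 31: 4^{1}≡4, 4^{2}≡16, 4^{4}≡8, 4^{8}≡2. Then 4^{14} = 4^{8+4+2} ≡ 2 × 8 × 16 ≡ 8 mod 31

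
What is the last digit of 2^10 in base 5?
Using Fermat: 2^{4} ≡ 1 (mod 5). 10 ≡ 2 (mod 4). So 2^{10} ≡ 2^{2} ≡ 4 (mod 5)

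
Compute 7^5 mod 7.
By repeated squaring (mod 7): 7^{1}≡0, 7^{2}≡0, 7^{4}≡0. Then 7^{5} = 7^{4+1} ≡ 0 × 0 ≡ 0 (mod 7)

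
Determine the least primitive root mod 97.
g = 5. For each prime q|96: 5^{48}≡96, 5^{32}≡35, none ≡ 1, so ord_97(5) = 96 and 5 is a primitive root.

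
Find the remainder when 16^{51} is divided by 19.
By Fermat: 16^{18} ≡ 1 (mod 19). 51 = 2×18 + 15. So 16^{51} ≡ 16^{15} ≡ 7 (mod 19)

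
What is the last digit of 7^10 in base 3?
Using Fermat: 7^{2} ≡ 1 mod 3. 10 ≡ 0 mod 2. So 7^{10} ≡ 7^{0} ≡ 1 mod 3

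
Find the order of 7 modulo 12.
Powers of 7 mod 12: 7^1≡7, 7^2≡1. Order = 2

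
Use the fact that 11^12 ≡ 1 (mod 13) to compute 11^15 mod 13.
By Fermat: 11^{12} ≡ 1 (mod 13). So 11^{15} = 11^{12} · 11^{3} ≡ 11^{3} ≡ 5 (mod 13)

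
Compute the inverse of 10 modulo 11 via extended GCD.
Extended GCD: 10(-1) + 11(1) = 1. So 10^(-1) ≡ -1 ≡ 10 (mod 11). Verify: 10 × 10 = 100 ≡ 1 (mod 11)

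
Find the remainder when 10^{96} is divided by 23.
By Fermat: 10^{22} ≡ 1 (mod 23). 96 = 4×22 + 8. So 10^{96} ≡ 10^{8} ≡ 2 (mod 23)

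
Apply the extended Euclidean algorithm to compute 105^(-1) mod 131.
Extended GCD: 105(5) + 131(-4) = 1. So 105^(-1) ≡ 5 (mod 131). Verify: 105 × 5 = 525 ≡ 1 (mod 131)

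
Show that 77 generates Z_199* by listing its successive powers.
77^1, 77^2, ..., 77^{198} mod 199: [77, 158, 27, 89, 87, 132, 15, 160, 181, 7, 141, 111, 189, 26, 12, 128, 105, 125, 73, 49, 191, 180, 129, 182, 84, 100, 138, 79, 113, 144, 143, 66, 107, 80, 190, 103, 170, 155, 194, 13, 6, 64, 152, 162, 136, 124, 195, 90, 164, 91, 42, 50, 69, 139, 156, 72, 171, 33, 153, 40, 95, 151, 85, 177, 97, 106, 3, 32, 76, 81, 68, 62, 197, 45, 82, 145, 21, 25, 134, 169, 78, 36, 185, 116, 176, 20, 147, 175, 142, 188, 148, 53, 101, 16, 38, 140, 34, 31, 198, 122, 41, 172, 110, 112, 67, 184, 39, 18, 192, 58, 88, 10, 173, 187, 71, 94, 74, 126, 150, 8, 19, 70, 17, 115, 99, 61, 120, 86, 55, 56, 133, 92, 119, 9, 96, 29, 44, 5, 186, 193, 135, 47, 37, 63, 75, 4, 109, 35, 108, 157, 149, 130, 60, 43, 127, 28, 166, 46, 159, 104, 48, 114, 22, 102, 93, 196, 167, 123, 118, 131, 137, 2, 154, 117, 54, 178, 174, 65, 30, 121, 163, 14, 83, 23, 179, 52, 24, 57, 11, 51, 146, 98, 183, 161, 59, 165, 168, 1]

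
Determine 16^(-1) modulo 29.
Since 29 is prime, by Fermat 16^(-1) ≡ 16^{27} ≡ 20 mod 29. Verify: 16 × 20 = 320 ≡ 1 mod 29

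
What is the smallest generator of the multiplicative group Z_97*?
g = 5. For each prime q|96: 5^{48}≡96, 5^{32}≡35, none ≡ 1, so ord_97(5) = 96 and 5 is a primitive root.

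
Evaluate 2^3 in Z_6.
2^{3} = 8 ≡ 2 (mod 6)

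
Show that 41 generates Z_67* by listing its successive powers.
41^1, 41^2, ..., 41^{66} mod 67: [41, 6, 45, 36, 2, 15, 12, 23, 5, 4, 30, 24, 46, 10, 8, 60, 48, 25, 20, 16, 53, 29, 50, 40, 32, 39, 58, 33, 13, 64, 11, 49, 66, 26, 61, 22, 31, 65, 52, 55, 44, 62, 63, 37, 43, 21, 57, 59, 7, 19, 42, 47, 51, 14, 38, 17, 27, 35, 28, 9, 34, 54, 3, 56, 18, 1]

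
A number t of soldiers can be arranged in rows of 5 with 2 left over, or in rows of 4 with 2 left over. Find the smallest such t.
M = 5 × 4 = 20. M₁ = 4, y₁ ≡ 4 (mod 5). M₂ = 5, y₂ ≡ 1 (mod 4). t = 2×4×4 + 2×5×1 ≡ 2 (mod 20)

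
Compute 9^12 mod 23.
By repeated squaring mod 23: 9^{1}≡9, 9^{2}≡12, 9^{4}≡6, 9^{8}≡13. Then 9^{12} = 9^{8+4} ≡ 13 × 6 ≡ 9 mod 23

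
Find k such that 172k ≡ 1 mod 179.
Since 179 is prime, by Fermat 172^(-1) ≡ 172^{177} ≡ 51 mod 179. Verify: 172 × 51 = 8772 ≡ 1 mod 179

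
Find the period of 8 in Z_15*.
Powers of 8 mod 15: 8^1≡8, 8^2≡4, 8^3≡2, 8^4≡1. Order = 4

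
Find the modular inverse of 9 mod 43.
Since 43 is prime, by Fermat 9^(-1) ≡ 9^{41} ≡ 24 (mod 43). Verify: 9 × 24 = 216 ≡ 1 (mod 43)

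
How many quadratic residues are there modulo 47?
The squaring map on Z_47* is 2-to-1, so there are (46)/2 = 23 QRs.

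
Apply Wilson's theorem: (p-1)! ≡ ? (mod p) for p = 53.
By Wilson's theorem, (52)! ≡ -1 ≡ 52 (mod 53)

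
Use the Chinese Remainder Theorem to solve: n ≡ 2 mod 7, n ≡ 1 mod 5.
M = 7 × 5 = 35. M₁ = 5, y₁ ≡ 3 mod 7. M₂ = 7, y₂ ≡ 3 mod 5. n = 2×5×3 + 1×7×3 ≡ 16 mod 35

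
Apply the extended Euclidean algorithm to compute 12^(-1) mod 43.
Extended GCD: 12(18) + 43(-5) = 1. So 12^(-1) ≡ 18 (mod 43). Verify: 12 × 18 = 216 ≡ 1 (mod 43)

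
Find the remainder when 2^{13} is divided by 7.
By Fermat: 2^{6} ≡ 1 mod 7. 13 = 2×6 + 1. So 2^{13} ≡ 2^{1} ≡ 2 mod 7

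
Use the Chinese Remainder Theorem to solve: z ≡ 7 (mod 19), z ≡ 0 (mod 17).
M = 19 × 17 = 323. M₁ = 17, y₁ ≡ 9 (mod 19). M₂ = 19, y₂ ≡ 9 (mod 17). z = 7×17×9 + 0×19×9 ≡ 102 (mod 323)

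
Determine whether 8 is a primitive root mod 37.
8^{12} ≡ 1 mod 37 and 12 < 36, so ord_37(8) = 12 ≠ 36 and 8 is not a primitive root.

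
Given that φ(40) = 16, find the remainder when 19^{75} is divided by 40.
By Euler: 19^{16} ≡ 1 mod 40 since gcd(19, 40) = 1. 75 = 4×16 + 11. So 19^{75} ≡ 19^{11} ≡ 19 mod 40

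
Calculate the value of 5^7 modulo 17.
By repeated squaring (mod 17): 5^{1}≡5, 5^{2}≡8, 5^{4}≡13. Then 5^{7} = 5^{4+2+1} ≡ 13 × 8 × 5 ≡ 10 (mod 17)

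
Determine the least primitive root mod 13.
g = 2. For each prime q|12: 2^{6}≡12, 2^{4}≡3, none ≡ 1, so ord_13(2) = 12 and 2 is a primitive root.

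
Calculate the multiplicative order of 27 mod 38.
Powers of 27 mod 38: 27^1≡27, 27^2≡7, 27^3≡37, 27^4≡11, 27^5≡31, 27^6≡1. So the order of 27 is 6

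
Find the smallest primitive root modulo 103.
g = 5. Powers: [5, 25, 22, 7, 35, 72, 51, 49, ...] generates all 102 non-zero residues.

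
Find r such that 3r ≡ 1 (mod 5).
Since 5 is prime, by Fermat 3^(-1) ≡ 3^{3} ≡ 2 (mod 5). Verify: 3 × 2 = 6 ≡ 1 (mod 5)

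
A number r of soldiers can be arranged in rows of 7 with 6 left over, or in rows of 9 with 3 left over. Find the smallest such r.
M = 7 × 9 = 63. M₁ = 9, y₁ ≡ 4 mod 7. M₂ = 7, y₂ ≡ 4 mod 9. r = 6×9×4 + 3×7×4 ≡ 48 mod 63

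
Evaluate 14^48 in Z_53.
By repeated squaring mod 53: 14^{1}≡14, 14^{2}≡37, 14^{4}≡44, 14^{8}≡28, 14^{16}≡42, 14^{32}≡15. Then 14^{48} = 14^{32+16} ≡ 15 × 42 ≡ 47 mod 53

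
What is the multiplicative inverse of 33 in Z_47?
Since 47 is prime, by Fermat 33^(-1) ≡ 33^{45} ≡ 10 mod 47. Verify: 33 × 10 = 330 ≡ 1 mod 47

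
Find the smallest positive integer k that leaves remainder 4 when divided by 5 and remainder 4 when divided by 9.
M = 5 × 9 = 45. M₁ = 9, y₁ ≡ 4 mod 5. M₂ = 5, y₂ ≡ 2 mod 9. k = 4×9×4 + 4×5×2 ≡ 4 mod 45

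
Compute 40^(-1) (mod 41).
Since 41 is prime, by Fermat 40^(-1) ≡ 40^{39} ≡ 40 (mod 41). Verify: 40 × 40 = 1600 ≡ 1 (mod 41)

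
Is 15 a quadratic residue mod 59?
By Euler's criterion: 15^{29} ≡ 1 mod 59. Since this equals 1, 15 is a QR.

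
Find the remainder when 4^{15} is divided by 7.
By Fermat: 4^{6} ≡ 1 mod 7. 15 = 2×6 + 3. So 4^{15} ≡ 4^{3} ≡ 1 mod 7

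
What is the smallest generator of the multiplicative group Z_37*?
g = 2. Powers: [2, 4, 8, 16, 32, 27, 17, 34, 31, 25, ...] generates all 36 non-zero residues.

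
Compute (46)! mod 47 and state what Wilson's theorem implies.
(46)! mod 47 = 46. Since this equals -1 (mod 47), Wilson confirms 47 is prime.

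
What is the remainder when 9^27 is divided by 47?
By repeated squaring (mod 47): 9^{1}≡9, 9^{2}≡34, 9^{4}≡28, 9^{8}≡32, 9^{16}≡37. Then 9^{27} = 9^{16+8+2+1} ≡ 37 × 32 × 34 × 9 ≡ 28 (mod 47)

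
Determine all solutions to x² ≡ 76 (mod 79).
The square roots of 76 mod 79 are 32 and 47. Verify: 32² = 1024 ≡ 76 (mod 79)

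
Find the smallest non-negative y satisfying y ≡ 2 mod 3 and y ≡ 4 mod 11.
M = 3 × 11 = 33. M₁ = 11, y₁ ≡ 2 mod 3. M₂ = 3, y₂ ≡ 4 mod 11. y = 2×11×2 + 4×3×4 ≡ 26 mod 33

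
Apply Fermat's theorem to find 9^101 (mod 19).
By Fermat: 9^{18} ≡ 1 (mod 19). 101 = 5×18 + 11. So 9^{101} ≡ 9^{11} ≡ 5 (mod 19)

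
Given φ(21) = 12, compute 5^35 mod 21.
By Euler: 5^{12} ≡ 1 mod 21 since gcd(5, 21) = 1. 35 = 2×12 + 11. So 5^{35} ≡ 5^{11} ≡ 17 mod 21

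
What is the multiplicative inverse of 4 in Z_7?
Since 7 is prime, by Fermat 4^(-1) ≡ 4^{5} ≡ 2 mod 7. Verify: 4 × 2 = 8 ≡ 1 mod 7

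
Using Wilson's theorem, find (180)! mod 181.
By Wilson's theorem, (180)! ≡ -1 ≡ 180 mod 181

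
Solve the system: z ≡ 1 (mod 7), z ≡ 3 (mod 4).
M = 7 × 4 = 28. M₁ = 4, y₁ ≡ 2 (mod 7). M₂ = 7, y₂ ≡ 3 (mod 4). z = 1×4×2 + 3×7×3 ≡ 15 (mod 28)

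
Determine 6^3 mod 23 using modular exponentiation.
6^{3} = 216 ≡ 9 (mod 23)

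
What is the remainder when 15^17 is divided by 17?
Using Fermat: 15^{16} ≡ 1 (mod 17). 17 ≡ 1 (mod 16). So 15^{17} ≡ 15^{1} ≡ 15 (mod 17)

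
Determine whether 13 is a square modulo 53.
By Euler's criterion: 13^{26} ≡ 1 mod 53. Since this equals 1, 13 is a QR.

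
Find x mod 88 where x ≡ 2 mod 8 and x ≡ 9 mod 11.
M = 8 × 11 = 88. M₁ = 11, y₁ ≡ 3 mod 8. M₂ = 8, y₂ ≡ 7 mod 11. x = 2×11×3 + 9×8×7 ≡ 42 mod 88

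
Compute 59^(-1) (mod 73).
Since 73 is prime, by Fermat 59^(-1) ≡ 59^{71} ≡ 26 (mod 73). Verify: 59 × 26 = 1534 ≡ 1 (mod 73)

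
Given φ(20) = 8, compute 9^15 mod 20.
By Euler: 9^{8} ≡ 1 (mod 20) since gcd(9, 20) = 1. 15 = 1×8 + 7. So 9^{15} ≡ 9^{7} ≡ 9 (mod 20)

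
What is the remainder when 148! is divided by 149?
By Wilson's theorem, (148)! ≡ -1 ≡ 148 mod 149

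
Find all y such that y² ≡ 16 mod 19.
The square roots of 16 mod 19 are 4 and 15. Verify: 4² = 16 ≡ 16 mod 19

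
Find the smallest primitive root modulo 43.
g = 3. Powers: [3, 9, 27, 38, 28, 41, 37, 25, 32, 10, ...] generates all 42 non-zero residues.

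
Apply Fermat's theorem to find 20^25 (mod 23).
By Fermat: 20^{22} ≡ 1 (mod 23). So 20^{25} = 20^{22} · 20^{3} ≡ 20^{3} ≡ 19 (mod 23)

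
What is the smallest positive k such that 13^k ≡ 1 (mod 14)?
Powers of 13 mod 14: 13^1≡13, 13^2≡1. ord_14(13) = 2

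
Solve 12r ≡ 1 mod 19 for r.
Since 19 is prime, by Fermat 12^(-1) ≡ 12^{17} ≡ 8 mod 19. Verify: 12 × 8 = 96 ≡ 1 mod 19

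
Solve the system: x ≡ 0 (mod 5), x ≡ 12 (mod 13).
M = 5 × 13 = 65. M₁ = 13, y₁ ≡ 2 (mod 5). M₂ = 5, y₂ ≡ 8 (mod 13). x = 0×13×2 + 12×5×8 ≡ 25 (mod 65)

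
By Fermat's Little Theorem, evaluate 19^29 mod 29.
By Fermat: 19^{28} ≡ 1 mod 29. So 19^{29} = 19^{28} · 19^{1} ≡ 19^{1} ≡ 19 mod 29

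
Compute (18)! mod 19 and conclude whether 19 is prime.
(18)! mod 19 = 18. Since 18 ≡ -1 mod 19, 19 is prime.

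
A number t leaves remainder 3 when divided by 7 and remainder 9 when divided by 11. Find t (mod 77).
M = 7 × 11 = 77. M₁ = 11, y₁ ≡ 2 (mod 7). M₂ = 7, y₂ ≡ 8 (mod 11). t = 3×11×2 + 9×7×8 ≡ 31 (mod 77)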